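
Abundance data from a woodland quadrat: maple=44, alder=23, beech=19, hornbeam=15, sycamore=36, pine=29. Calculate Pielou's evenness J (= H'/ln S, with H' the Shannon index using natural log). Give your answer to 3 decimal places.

0.964

Total N = 44+23+19+15+36+29 = 166, so the proportions are 0.26506, 0.13855, 0.11446, 0.09036, 0.21687, 0.1747 (working shown to 5 dp, full precision carried).
H' = −Σ pᵢ ln pᵢ = −((-0.35195) + (-0.27385) + (-0.24809) + (-0.21722) + (-0.33148) + (-0.30480)) = 1.72738.
With S = 6 species, ln S = 1.79176, so J = 1.72738/1.79176 = 0.96407, i.e. 0.964 to 3 decimal places.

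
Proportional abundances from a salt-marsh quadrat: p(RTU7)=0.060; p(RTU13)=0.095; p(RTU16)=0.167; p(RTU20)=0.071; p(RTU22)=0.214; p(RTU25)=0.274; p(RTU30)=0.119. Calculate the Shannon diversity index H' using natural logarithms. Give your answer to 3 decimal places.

Each pᵢ ln pᵢ term (working shown to 5 dp, full precision carried): 0.06×(-2.81341)=-0.16880, 0.095×(-2.35388)=-0.22362, 0.167×(-1.78976)=-0.29889, 0.071×(-2.64508)=-0.18780, 0.214×(-1.54178)=-0.32994, 0.274×(-1.29463)=-0.35473, 0.119×(-2.12863)=-0.25331.
Sum = -1.81709, so H' = 1.817.

1.817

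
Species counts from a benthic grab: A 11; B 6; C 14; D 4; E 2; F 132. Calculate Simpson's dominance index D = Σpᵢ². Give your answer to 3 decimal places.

0.623

Total N = 11+6+14+4+2+132 = 169, so the proportions are 0.06509, 0.0355, 0.08284, 0.02367, 0.01183, 0.78107 (working shown to 5 dp, full precision carried).
D = 0.06509² + 0.0355² + 0.08284² + 0.02367² + 0.01183² + 0.78107² = 0.00424 + 0.00126 + 0.00686 + 0.00056 + 0.00014 + 0.61006 = 0.62312.
To 3 decimal places, D = 0.623.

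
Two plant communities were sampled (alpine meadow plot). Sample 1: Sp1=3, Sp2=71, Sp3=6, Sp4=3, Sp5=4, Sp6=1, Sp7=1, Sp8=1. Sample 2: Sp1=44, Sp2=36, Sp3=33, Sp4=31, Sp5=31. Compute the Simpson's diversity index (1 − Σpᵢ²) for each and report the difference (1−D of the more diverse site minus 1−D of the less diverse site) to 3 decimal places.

Sample 1: N=90, proportions 0.033333, 0.788889, 0.066667, 0.033333, 0.044444, 0.011111, 0.011111, 0.011111, giving 1−D = 0.368642 (working shown to 6 dp, full precision carried).
Sample 2: N=175, proportions 0.251429, 0.205714, 0.188571, 0.177143, 0.177143, giving 1−D = 0.796147.
Difference = |0.368642 − 0.796147| = 0.427505, i.e. 0.428 to 3 decimal places.

0.428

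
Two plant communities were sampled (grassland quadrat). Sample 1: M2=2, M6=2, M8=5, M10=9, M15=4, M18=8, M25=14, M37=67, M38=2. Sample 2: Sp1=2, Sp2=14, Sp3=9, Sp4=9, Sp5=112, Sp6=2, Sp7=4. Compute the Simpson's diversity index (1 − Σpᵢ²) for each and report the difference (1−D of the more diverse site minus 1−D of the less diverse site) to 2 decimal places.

Sample 1: N=113, proportions 0.0177, 0.0177, 0.0442, 0.0796, 0.0354, 0.0708, 0.1239, 0.5929, 0.0177, giving 1−D = 0.6176 (working shown to 4 dp, full precision carried).
Sample 2: N=152, proportions 0.0132, 0.0921, 0.0592, 0.0592, 0.7368, 0.0132, 0.0263, giving 1−D = 0.4405.
Difference = |0.6176 − 0.4405| = 0.1771, i.e. 0.18 to 2 decimal places.

0.18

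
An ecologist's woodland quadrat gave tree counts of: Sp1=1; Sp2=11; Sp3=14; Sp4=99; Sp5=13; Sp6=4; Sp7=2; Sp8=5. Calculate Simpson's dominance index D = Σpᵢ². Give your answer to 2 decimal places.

0.47

Total N = 1+11+14+99+13+4+2+5 = 149, so the proportions are 0.0067, 0.0738, 0.094, 0.6644, 0.0872, 0.0268, 0.0134, 0.0336 (working shown to 4 dp, full precision carried).
D = 0.0067² + 0.0738² + 0.094² + 0.6644² + 0.0872² + 0.0268² + 0.0134² + 0.0336² = 0.0000 + 0.0055 + 0.0088 + 0.4415 + 0.0076 + 0.0007 + 0.0002 + 0.0011 = 0.4654.
To 2 decimal places, D = 0.47.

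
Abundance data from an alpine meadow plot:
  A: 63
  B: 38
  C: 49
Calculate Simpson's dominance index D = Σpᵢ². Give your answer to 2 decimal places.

Total N = 63+38+49 = 150, so the proportions are 0.42, 0.2533, 0.3267 (working shown to 4 dp, full precision carried).
D = 0.42² + 0.2533² + 0.3267² = 0.1764 + 0.0642 + 0.1067 = 0.3473.
To 2 decimal places, D = 0.35.

0.35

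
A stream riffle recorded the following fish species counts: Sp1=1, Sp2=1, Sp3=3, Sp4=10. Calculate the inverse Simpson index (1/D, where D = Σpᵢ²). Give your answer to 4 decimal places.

Total N = 1+1+3+10 = 15, so the proportions are 0.0666667, 0.0666667, 0.2, 0.6666667 (working shown to 7 dp, full precision carried).
D = 0.0666667² + 0.0666667² + 0.2² + 0.6666667² = 0.0044444 + 0.0044444 + 0.0400000 + 0.4444444 = 0.4933333.
So 1/D = 2.027027, i.e. 2.0270 to 4 decimal places.

2.0270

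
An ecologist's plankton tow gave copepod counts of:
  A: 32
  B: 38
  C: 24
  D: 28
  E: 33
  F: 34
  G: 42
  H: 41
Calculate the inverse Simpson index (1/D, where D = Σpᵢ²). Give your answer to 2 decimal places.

Total N = 32+38+24+28+33+34+42+41 = 272, so the proportions are 0.117647, 0.139706, 0.088235, 0.102941, 0.121324, 0.125, 0.154412, 0.150735 (working shown to 6 dp, full precision carried).
D = 0.117647² + 0.139706² + 0.088235² + 0.102941² + 0.121324² + 0.125² + 0.154412² + 0.150735² = 0.013841 + 0.019518 + 0.007785 + 0.010597 + 0.014719 + 0.015625 + 0.023843 + 0.022721 = 0.128649.
So 1/D = 7.7731, i.e. 7.77 to 2 decimal places.

7.77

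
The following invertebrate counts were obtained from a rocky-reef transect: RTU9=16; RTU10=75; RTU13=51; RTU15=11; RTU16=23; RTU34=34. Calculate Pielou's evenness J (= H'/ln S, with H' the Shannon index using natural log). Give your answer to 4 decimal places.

0.8925

Total N = 16+75+51+11+23+34 = 210, so the proportions are 0.07619, 0.357143, 0.242857, 0.052381, 0.109524, 0.161905 (working shown to 6 dp, full precision carried).
H' = −Σ pᵢ ln pᵢ = −((-0.196154) + (-0.367721) + (-0.343711) + (-0.154483) + (-0.242224) + (-0.294788)) = 1.599081.
With S = 6 species, ln S = 1.791759, so J = 1.599081/1.791759 = 0.892464, i.e. 0.8925 to 4 decimal places.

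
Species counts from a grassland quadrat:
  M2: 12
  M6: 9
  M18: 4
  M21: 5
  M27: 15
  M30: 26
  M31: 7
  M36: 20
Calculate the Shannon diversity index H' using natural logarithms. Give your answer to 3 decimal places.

Total N = 12+9+4+5+15+26+7+20 = 98, so the proportions are 0.12245, 0.09184, 0.04082, 0.05102, 0.15306, 0.26531, 0.07143, 0.20408 (working shown to 5 dp, full precision carried).
Each pᵢ ln pᵢ term: 0.12245×(-2.10006)=-0.25715, 0.09184×(-2.38774)=-0.21928, 0.04082×(-3.19867)=-0.13056, 0.05102×(-2.97553)=-0.15181, 0.15306×(-1.87692)=-0.28728, 0.26531×(-1.32687)=-0.35203, 0.07143×(-2.63906)=-0.18850, 0.20408×(-1.58924)=-0.32433.
Sum = -1.91095, so H' = 1.911.

1.911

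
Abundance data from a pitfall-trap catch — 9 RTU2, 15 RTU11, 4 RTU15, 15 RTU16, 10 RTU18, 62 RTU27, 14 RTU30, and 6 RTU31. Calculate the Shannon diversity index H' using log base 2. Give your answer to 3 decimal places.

Total N = 9+15+4+15+10+62+14+6 = 135, so the proportions are 0.06667, 0.11111, 0.02963, 0.11111, 0.07407, 0.45926, 0.1037, 0.04444 (working shown to 5 dp, full precision carried).
Each pᵢ log₂ pᵢ term: 0.06667×(-3.90689)=-0.26046, 0.11111×(-3.16993)=-0.35221, 0.02963×(-5.07682)=-0.15042, 0.11111×(-3.16993)=-0.35221, 0.07407×(-3.75489)=-0.27814, 0.45926×(-1.12262)=-0.51557, 0.1037×(-3.26946)=-0.33906, 0.04444×(-4.49185)=-0.19964.
Sum = -2.44772, so H' = 2.448.

2.448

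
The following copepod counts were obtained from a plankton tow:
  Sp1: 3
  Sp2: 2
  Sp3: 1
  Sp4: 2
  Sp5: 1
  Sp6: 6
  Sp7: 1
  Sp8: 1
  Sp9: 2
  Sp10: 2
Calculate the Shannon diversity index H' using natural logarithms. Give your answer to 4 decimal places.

2.1116

Total N = 3+2+1+2+1+6+1+1+2+2 = 21, so the proportions are 0.142857, 0.095238, 0.047619, 0.095238, 0.047619, 0.285714, 0.047619, 0.047619, 0.095238, 0.095238 (working shown to 6 dp, full precision carried).
Each pᵢ ln pᵢ term: 0.142857×(-1.945910)=-0.277987, 0.095238×(-2.351375)=-0.223941, 0.047619×(-3.044522)=-0.144977, 0.095238×(-2.351375)=-0.223941, 0.047619×(-3.044522)=-0.144977, 0.285714×(-1.252763)=-0.357932, 0.047619×(-3.044522)=-0.144977, 0.047619×(-3.044522)=-0.144977, 0.095238×(-2.351375)=-0.223941, 0.095238×(-2.351375)=-0.223941.
Sum = -2.111590, so H' = 2.1116.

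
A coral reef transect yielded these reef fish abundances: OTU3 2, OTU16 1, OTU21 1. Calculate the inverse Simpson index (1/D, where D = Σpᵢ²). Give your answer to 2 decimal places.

Total N = 2+1+1 = 4, so the proportions are 0.5, 0.25, 0.25 (working shown to 5 dp, full precision carried).
D = 0.5² + 0.25² + 0.25² = 0.25000 + 0.06250 + 0.06250 = 0.37500.
So 1/D = 2.6667, i.e. 2.67 to 2 decimal places.

2.67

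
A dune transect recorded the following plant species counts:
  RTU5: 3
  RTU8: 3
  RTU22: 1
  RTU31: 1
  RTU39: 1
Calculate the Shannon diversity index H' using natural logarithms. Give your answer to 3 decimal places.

Total N = 3+3+1+1+1 = 9, so the proportions are 0.33333, 0.33333, 0.11111, 0.11111, 0.11111 (working shown to 5 dp, full precision carried).
Each pᵢ ln pᵢ term: 0.33333×(-1.09861)=-0.36620, 0.33333×(-1.09861)=-0.36620, 0.11111×(-2.19722)=-0.24414, 0.11111×(-2.19722)=-0.24414, 0.11111×(-2.19722)=-0.24414.
Sum = -1.46482, so H' = 1.465.

1.465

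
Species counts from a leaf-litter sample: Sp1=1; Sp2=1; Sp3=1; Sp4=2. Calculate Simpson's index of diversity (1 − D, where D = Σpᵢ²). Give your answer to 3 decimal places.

0.720

Total N = 1+1+1+2 = 5, so the proportions are 0.2, 0.2, 0.2, 0.4 (working shown to 5 dp, full precision carried).
D = 0.2² + 0.2² + 0.2² + 0.4² = 0.04000 + 0.04000 + 0.04000 + 0.16000 = 0.28000.
So 1 − D = 0.72000, i.e. 0.720 to 3 decimal places.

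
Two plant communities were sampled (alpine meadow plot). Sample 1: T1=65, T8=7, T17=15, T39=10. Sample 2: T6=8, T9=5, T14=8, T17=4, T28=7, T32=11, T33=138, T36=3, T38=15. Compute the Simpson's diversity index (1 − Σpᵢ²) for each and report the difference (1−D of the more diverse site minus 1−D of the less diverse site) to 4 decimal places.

Sample 1: N=97, proportions 0.670103, 0.072165, 0.154639, 0.103093, giving 1−D = 0.511213 (working shown to 6 dp, full precision carried).
Sample 2: N=199, proportions 0.040201, 0.025126, 0.040201, 0.020101, 0.035176, 0.055276, 0.693467, 0.015075, 0.075377, giving 1−D = 0.504634.
Difference = |0.511213 − 0.504634| = 0.006579, i.e. 0.0066 to 4 decimal places.

0.0066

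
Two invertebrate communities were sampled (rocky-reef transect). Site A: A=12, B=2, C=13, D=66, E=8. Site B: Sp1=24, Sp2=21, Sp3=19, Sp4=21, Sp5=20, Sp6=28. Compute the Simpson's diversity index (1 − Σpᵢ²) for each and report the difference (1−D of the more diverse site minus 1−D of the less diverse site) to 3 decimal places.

Site A: N=101, proportions 0.11881, 0.0198, 0.12871, 0.65347, 0.07921, giving 1−D = 0.53563 (working shown to 5 dp, full precision carried).
Site B: N=133, proportions 0.18045, 0.15789, 0.14286, 0.15789, 0.15038, 0.21053, giving 1−D = 0.83023.
Difference = |0.53563 − 0.83023| = 0.29460, i.e. 0.295 to 3 decimal places.

0.295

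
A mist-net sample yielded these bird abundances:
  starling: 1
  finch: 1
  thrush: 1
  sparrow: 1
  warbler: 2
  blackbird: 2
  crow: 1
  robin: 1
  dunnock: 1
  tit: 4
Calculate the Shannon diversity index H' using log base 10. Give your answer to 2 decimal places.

0.94

Total N = 1+1+1+1+2+2+1+1+1+4 = 15, so the proportions are 0.0667, 0.0667, 0.0667, 0.0667, 0.1333, 0.1333, 0.0667, 0.0667, 0.0667, 0.2667 (working shown to 4 dp, full precision carried).
Each pᵢ log₁₀ pᵢ term: 0.0667×(-1.1761)=-0.0784, 0.0667×(-1.1761)=-0.0784, 0.0667×(-1.1761)=-0.0784, 0.0667×(-1.1761)=-0.0784, 0.1333×(-0.8751)=-0.1167, 0.1333×(-0.8751)=-0.1167, 0.0667×(-1.1761)=-0.0784, 0.0667×(-1.1761)=-0.0784, 0.0667×(-1.1761)=-0.0784, 0.2667×(-0.5740)=-0.1531.
Sum = -0.9353, so H' = 0.94.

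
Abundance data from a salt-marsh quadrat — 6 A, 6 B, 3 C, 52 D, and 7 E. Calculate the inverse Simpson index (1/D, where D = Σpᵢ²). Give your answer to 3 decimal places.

1.932

Total N = 6+6+3+52+7 = 74, so the proportions are 0.081081, 0.081081, 0.040541, 0.702703, 0.094595 (working shown to 6 dp, full precision carried).
D = 0.081081² + 0.081081² + 0.040541² + 0.702703² + 0.094595² = 0.006574 + 0.006574 + 0.001644 + 0.493791 + 0.008948 = 0.517531.
So 1/D = 1.93225, i.e. 1.932 to 3 decimal places.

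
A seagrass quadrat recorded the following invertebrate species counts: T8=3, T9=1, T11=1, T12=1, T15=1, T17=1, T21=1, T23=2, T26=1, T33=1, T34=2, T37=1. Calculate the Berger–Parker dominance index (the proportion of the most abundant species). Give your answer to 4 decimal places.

Total N = 3+1+1+1+1+1+1+2+1+1+2+1 = 16, so the proportions are 0.1875, 0.0625, 0.0625, 0.0625, 0.0625, 0.0625, 0.0625, 0.125, 0.0625, 0.0625, 0.125, 0.0625 (working shown to 6 dp, full precision carried).
The largest proportion is 0.1875, i.e. d = 0.1875 to 4 decimal places.

0.1875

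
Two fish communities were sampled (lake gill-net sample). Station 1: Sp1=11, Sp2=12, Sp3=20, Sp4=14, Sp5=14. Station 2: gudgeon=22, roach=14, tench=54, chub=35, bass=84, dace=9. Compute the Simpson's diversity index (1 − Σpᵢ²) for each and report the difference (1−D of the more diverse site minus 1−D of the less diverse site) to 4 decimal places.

0.0419

Station 1: N=71, proportions 0.1549296, 0.1690141, 0.2816901, 0.1971831, 0.1971831, giving 1−D = 0.7903194 (working shown to 7 dp, full precision carried).
Station 2: N=218, proportions 0.1009174, 0.0642202, 0.2477064, 0.1605505, 0.3853211, 0.0412844, giving 1−D = 0.7483798.
Difference = |0.7903194 − 0.7483798| = 0.0419396, i.e. 0.0419 to 4 decimal places.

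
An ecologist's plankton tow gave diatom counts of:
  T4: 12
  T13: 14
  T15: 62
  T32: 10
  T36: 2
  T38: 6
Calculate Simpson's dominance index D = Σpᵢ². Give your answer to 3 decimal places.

Total N = 12+14+62+10+2+6 = 106, so the proportions are 0.11321, 0.13208, 0.58491, 0.09434, 0.01887, 0.0566 (working shown to 5 dp, full precision carried).
D = 0.11321² + 0.13208² + 0.58491² + 0.09434² + 0.01887² + 0.0566² = 0.01282 + 0.01744 + 0.34211 + 0.00890 + 0.00036 + 0.00320 = 0.38483.
To 3 decimal places, D = 0.385.

0.385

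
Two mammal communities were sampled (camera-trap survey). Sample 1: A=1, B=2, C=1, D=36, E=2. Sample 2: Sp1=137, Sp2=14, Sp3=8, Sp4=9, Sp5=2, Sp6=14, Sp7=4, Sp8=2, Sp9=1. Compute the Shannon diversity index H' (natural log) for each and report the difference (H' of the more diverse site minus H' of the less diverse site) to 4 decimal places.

Sample 1: N=42, proportions 0.02381, 0.047619, 0.02381, 0.857143, 0.047619, giving H' = 0.600068 (working shown to 6 dp, full precision carried).
Sample 2: N=191, proportions 0.717277, 0.073298, 0.041885, 0.04712, 0.010471, 0.073298, 0.020942, 0.010471, 0.005236, giving H' = 1.102225.
Difference = |0.600068 − 1.102225| = 0.502157, i.e. 0.5022 to 4 decimal places.

0.5022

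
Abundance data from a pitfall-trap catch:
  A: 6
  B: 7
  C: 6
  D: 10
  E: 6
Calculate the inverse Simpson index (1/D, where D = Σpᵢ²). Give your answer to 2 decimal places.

Total N = 6+7+6+10+6 = 35, so the proportions are 0.171429, 0.2, 0.171429, 0.285714, 0.171429 (working shown to 6 dp, full precision carried).
D = 0.171429² + 0.2² + 0.171429² + 0.285714² + 0.171429² = 0.029388 + 0.040000 + 0.029388 + 0.081633 + 0.029388 = 0.209796.
So 1/D = 4.7665, i.e. 4.77 to 2 decimal places.

4.77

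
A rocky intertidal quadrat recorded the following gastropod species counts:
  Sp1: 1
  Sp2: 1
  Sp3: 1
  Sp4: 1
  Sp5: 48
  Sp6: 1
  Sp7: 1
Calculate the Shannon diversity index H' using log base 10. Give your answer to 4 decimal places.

Total N = 1+1+1+1+48+1+1 = 54, so the proportions are 0.018519, 0.018519, 0.018519, 0.018519, 0.888889, 0.018519, 0.018519 (working shown to 6 dp, full precision carried).
Each pᵢ log₁₀ pᵢ term: 0.018519×(-1.732394)=-0.032081, 0.018519×(-1.732394)=-0.032081, 0.018519×(-1.732394)=-0.032081, 0.018519×(-1.732394)=-0.032081, 0.888889×(-0.051153)=-0.045469, 0.018519×(-1.732394)=-0.032081, 0.018519×(-1.732394)=-0.032081.
Sum = -0.237957, so H' = 0.2380.

0.2380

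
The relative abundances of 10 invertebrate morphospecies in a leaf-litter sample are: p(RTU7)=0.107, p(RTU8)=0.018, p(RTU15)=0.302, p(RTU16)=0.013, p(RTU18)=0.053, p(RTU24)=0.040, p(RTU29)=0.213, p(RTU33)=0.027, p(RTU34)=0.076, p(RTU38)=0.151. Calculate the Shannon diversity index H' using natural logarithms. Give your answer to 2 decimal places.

Each pᵢ ln pᵢ term (working shown to 4 dp, full precision carried): 0.107×(-2.2349)=-0.2391, 0.018×(-4.0174)=-0.0723, 0.302×(-1.1973)=-0.3616, 0.013×(-4.3428)=-0.0565, 0.053×(-2.9375)=-0.1557, 0.04×(-3.2189)=-0.1288, 0.213×(-1.5465)=-0.3294, 0.027×(-3.6119)=-0.0975, 0.076×(-2.5770)=-0.1959, 0.151×(-1.8905)=-0.2855.
Sum = -1.9222, so H' = 1.92.

1.92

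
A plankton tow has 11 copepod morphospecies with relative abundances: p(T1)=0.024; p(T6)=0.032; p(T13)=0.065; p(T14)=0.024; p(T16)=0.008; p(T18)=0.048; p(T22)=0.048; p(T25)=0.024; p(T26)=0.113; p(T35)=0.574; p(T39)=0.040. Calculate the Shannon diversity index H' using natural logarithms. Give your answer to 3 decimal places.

1.580

Each pᵢ ln pᵢ term (working shown to 5 dp, full precision carried): 0.024×(-3.72970)=-0.08951, 0.032×(-3.44202)=-0.11014, 0.065×(-2.73337)=-0.17767, 0.024×(-3.72970)=-0.08951, 0.008×(-4.82831)=-0.03863, 0.048×(-3.03655)=-0.14575, 0.048×(-3.03655)=-0.14575, 0.024×(-3.72970)=-0.08951, 0.113×(-2.18037)=-0.24638, 0.574×(-0.55513)=-0.31864, 0.04×(-3.21888)=-0.12876.
Sum = -1.58027, so H' = 1.580.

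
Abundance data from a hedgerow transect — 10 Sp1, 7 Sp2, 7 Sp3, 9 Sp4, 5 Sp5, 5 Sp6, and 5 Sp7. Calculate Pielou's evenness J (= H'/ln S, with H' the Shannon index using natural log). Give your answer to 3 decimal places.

Total N = 10+7+7+9+5+5+5 = 48, so the proportions are 0.20833, 0.14583, 0.14583, 0.1875, 0.10417, 0.10417, 0.10417 (working shown to 5 dp, full precision carried).
H' = −Σ pᵢ ln pᵢ = −((-0.32679) + (-0.28077) + (-0.28077) + (-0.31387) + (-0.23560) + (-0.23560) + (-0.23560)) = 1.90901.
With S = 7 species, ln S = 1.94591, so J = 1.90901/1.94591 = 0.98104, i.e. 0.981 to 3 decimal places.

0.981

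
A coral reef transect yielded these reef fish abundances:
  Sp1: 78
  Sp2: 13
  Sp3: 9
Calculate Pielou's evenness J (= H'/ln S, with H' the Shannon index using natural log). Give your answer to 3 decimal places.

Total N = 78+13+9 = 100, so the proportions are 0.78, 0.13, 0.09 (working shown to 5 dp, full precision carried).
H' = −Σ pᵢ ln pᵢ = −((-0.19380) + (-0.26523) + (-0.21672)) = 0.67574.
With S = 3 species, ln S = 1.09861, so J = 0.67574/1.09861 = 0.61509, i.e. 0.615 to 3 decimal places.

0.615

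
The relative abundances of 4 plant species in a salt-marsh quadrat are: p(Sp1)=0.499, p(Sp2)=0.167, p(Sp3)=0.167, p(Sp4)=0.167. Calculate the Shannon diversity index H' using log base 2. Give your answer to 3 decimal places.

Each pᵢ log₂ pᵢ term (working shown to 5 dp, full precision carried): 0.499×(-1.00289)=-0.50044, 0.167×(-2.58208)=-0.43121, 0.167×(-2.58208)=-0.43121, 0.167×(-2.58208)=-0.43121.
Sum = -1.79406, so H' = 1.794.

1.794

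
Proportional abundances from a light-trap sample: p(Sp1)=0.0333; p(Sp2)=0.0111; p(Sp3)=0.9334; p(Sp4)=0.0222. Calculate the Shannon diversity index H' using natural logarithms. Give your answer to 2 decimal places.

0.31

Each pᵢ ln pᵢ term (working shown to 4 dp, full precision carried): 0.0333×(-3.4022)=-0.1133, 0.0111×(-4.5008)=-0.0500, 0.9334×(-0.0689)=-0.0643, 0.0222×(-3.8077)=-0.0845.
Sum = -0.3121, so H' = 0.31.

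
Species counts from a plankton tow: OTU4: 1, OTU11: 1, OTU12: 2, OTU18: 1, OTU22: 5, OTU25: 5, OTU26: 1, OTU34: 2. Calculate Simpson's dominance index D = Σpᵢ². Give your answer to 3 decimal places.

Total N = 1+1+2+1+5+5+1+2 = 18, so the proportions are 0.05556, 0.05556, 0.11111, 0.05556, 0.27778, 0.27778, 0.05556, 0.11111 (working shown to 5 dp, full precision carried).
D = 0.05556² + 0.05556² + 0.11111² + 0.05556² + 0.27778² + 0.27778² + 0.05556² + 0.11111² = 0.00309 + 0.00309 + 0.01235 + 0.00309 + 0.07716 + 0.07716 + 0.00309 + 0.01235 = 0.19136.
To 3 decimal places, D = 0.191.

0.191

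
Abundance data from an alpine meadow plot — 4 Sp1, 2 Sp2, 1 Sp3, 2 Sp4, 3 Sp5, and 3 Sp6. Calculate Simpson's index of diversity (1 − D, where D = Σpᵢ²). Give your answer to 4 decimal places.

Total N = 4+2+1+2+3+3 = 15, so the proportions are 0.266667, 0.133333, 0.066667, 0.133333, 0.2, 0.2 (working shown to 6 dp, full precision carried).
D = 0.266667² + 0.133333² + 0.066667² + 0.133333² + 0.2² + 0.2² = 0.071111 + 0.017778 + 0.004444 + 0.017778 + 0.040000 + 0.040000 = 0.191111.
So 1 − D = 0.808889, i.e. 0.8089 to 4 decimal places.

0.8089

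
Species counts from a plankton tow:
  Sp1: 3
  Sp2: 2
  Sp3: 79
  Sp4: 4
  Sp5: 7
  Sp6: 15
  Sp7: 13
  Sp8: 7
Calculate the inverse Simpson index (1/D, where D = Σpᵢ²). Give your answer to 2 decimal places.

2.50

Total N = 3+2+79+4+7+15+13+7 = 130, so the proportions are 0.02308, 0.01538, 0.60769, 0.03077, 0.05385, 0.11538, 0.1, 0.05385 (working shown to 5 dp, full precision carried).
D = 0.02308² + 0.01538² + 0.60769² + 0.03077² + 0.05385² + 0.11538² + 0.1² + 0.05385² = 0.00053 + 0.00024 + 0.36929 + 0.00095 + 0.00290 + 0.01331 + 0.01000 + 0.00290 = 0.40012.
So 1/D = 2.4993, i.e. 2.50 to 2 decimal places.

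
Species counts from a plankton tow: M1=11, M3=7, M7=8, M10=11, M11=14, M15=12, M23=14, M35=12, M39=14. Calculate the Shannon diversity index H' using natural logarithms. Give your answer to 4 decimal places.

Total N = 11+7+8+11+14+12+14+12+14 = 103, so the proportions are 0.106796, 0.067961, 0.07767, 0.106796, 0.135922, 0.116505, 0.135922, 0.116505, 0.135922 (working shown to 6 dp, full precision carried).
Each pᵢ ln pᵢ term: 0.106796×(-2.236834)=-0.238885, 0.067961×(-2.688819)=-0.182735, 0.07767×(-2.555287)=-0.198469, 0.106796×(-2.236834)=-0.238885, 0.135922×(-1.995672)=-0.271256, 0.116505×(-2.149822)=-0.250465, 0.135922×(-1.995672)=-0.271256, 0.116505×(-2.149822)=-0.250465, 0.135922×(-1.995672)=-0.271256.
Sum = -2.173673, so H' = 2.1737.

2.1737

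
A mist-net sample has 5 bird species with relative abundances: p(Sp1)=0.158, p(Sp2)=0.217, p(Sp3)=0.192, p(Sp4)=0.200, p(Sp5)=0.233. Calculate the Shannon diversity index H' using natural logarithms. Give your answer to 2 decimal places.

Each pᵢ ln pᵢ term (working shown to 4 dp, full precision carried): 0.158×(-1.8452)=-0.2915, 0.217×(-1.5279)=-0.3315, 0.192×(-1.6503)=-0.3168, 0.2×(-1.6094)=-0.3219, 0.233×(-1.4567)=-0.3394.
Sum = -1.6012, so H' = 1.60.

1.60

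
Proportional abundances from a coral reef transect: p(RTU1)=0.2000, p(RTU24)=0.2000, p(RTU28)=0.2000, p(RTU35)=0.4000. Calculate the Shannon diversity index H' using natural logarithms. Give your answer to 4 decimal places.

Each pᵢ ln pᵢ term (working shown to 6 dp, full precision carried): 0.2×(-1.609438)=-0.321888, 0.2×(-1.609438)=-0.321888, 0.2×(-1.609438)=-0.321888, 0.4×(-0.916291)=-0.366516.
Sum = -1.332179, so H' = 1.3322.

1.3322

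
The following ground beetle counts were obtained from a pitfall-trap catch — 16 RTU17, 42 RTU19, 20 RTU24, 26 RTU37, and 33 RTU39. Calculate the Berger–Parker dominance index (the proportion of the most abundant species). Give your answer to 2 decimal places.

Total N = 16+42+20+26+33 = 137, so the proportions are 0.1168, 0.3066, 0.146, 0.1898, 0.2409 (working shown to 4 dp, full precision carried).
The largest proportion is 0.3066, i.e. d = 0.31 to 2 decimal places.

0.31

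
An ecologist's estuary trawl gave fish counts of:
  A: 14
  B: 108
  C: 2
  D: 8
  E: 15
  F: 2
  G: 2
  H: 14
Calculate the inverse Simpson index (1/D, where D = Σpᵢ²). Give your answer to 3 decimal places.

2.203

Total N = 14+108+2+8+15+2+2+14 = 165, so the proportions are 0.084848, 0.654545, 0.012121, 0.048485, 0.090909, 0.012121, 0.012121, 0.084848 (working shown to 6 dp, full precision carried).
D = 0.084848² + 0.654545² + 0.012121² + 0.048485² + 0.090909² + 0.012121² + 0.012121² + 0.084848² = 0.007199 + 0.428430 + 0.000147 + 0.002351 + 0.008264 + 0.000147 + 0.000147 + 0.007199 = 0.453884.
So 1/D = 2.20320, i.e. 2.203 to 3 decimal places.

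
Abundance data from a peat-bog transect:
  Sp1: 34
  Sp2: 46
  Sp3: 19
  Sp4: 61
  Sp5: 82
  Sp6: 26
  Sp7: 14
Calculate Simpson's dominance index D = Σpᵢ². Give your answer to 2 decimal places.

Total N = 34+46+19+61+82+26+14 = 282, so the proportions are 0.1206, 0.1631, 0.0674, 0.2163, 0.2908, 0.0922, 0.0496 (working shown to 4 dp, full precision carried).
D = 0.1206² + 0.1631² + 0.0674² + 0.2163² + 0.2908² + 0.0922² + 0.0496² = 0.0145 + 0.0266 + 0.0045 + 0.0468 + 0.0846 + 0.0085 + 0.0025 = 0.1880.
To 2 decimal places, D = 0.19.

0.19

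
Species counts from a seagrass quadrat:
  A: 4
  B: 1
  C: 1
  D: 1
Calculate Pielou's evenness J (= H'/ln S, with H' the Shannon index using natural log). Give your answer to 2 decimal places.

Total N = 4+1+1+1 = 7, so the proportions are 0.5714, 0.1429, 0.1429, 0.1429 (working shown to 4 dp, full precision carried).
H' = −Σ pᵢ ln pᵢ = −((-0.3198) + (-0.2780) + (-0.2780) + (-0.2780)) = 1.1537.
With S = 4 species, ln S = 1.3863, so J = 1.1537/1.3863 = 0.8322, i.e. 0.83 to 2 decimal places.

0.83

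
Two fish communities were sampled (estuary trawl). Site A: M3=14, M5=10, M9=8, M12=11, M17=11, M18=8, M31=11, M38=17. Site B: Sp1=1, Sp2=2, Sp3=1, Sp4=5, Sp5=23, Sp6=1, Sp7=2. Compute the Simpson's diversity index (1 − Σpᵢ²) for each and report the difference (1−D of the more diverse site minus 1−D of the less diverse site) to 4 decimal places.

0.3284

Site A: N=90, proportions 0.1555556, 0.1111111, 0.0888889, 0.1222222, 0.1222222, 0.0888889, 0.1222222, 0.1888889, giving 1−D = 0.8671605 (working shown to 7 dp, full precision carried).
Site B: N=35, proportions 0.0285714, 0.0571429, 0.0285714, 0.1428571, 0.6571429, 0.0285714, 0.0571429, giving 1−D = 0.5387755.
Difference = |0.8671605 − 0.5387755| = 0.3283850, i.e. 0.3284 to 4 decimal places.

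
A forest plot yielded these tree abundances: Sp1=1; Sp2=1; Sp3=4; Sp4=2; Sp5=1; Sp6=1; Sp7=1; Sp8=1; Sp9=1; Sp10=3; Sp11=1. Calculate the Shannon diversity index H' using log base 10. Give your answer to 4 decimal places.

0.9692

Total N = 1+1+4+2+1+1+1+1+1+3+1 = 17, so the proportions are 0.058824, 0.058824, 0.235294, 0.117647, 0.058824, 0.058824, 0.058824, 0.058824, 0.058824, 0.176471, 0.058824 (working shown to 6 dp, full precision carried).
Each pᵢ log₁₀ pᵢ term: 0.058824×(-1.230449)=-0.072379, 0.058824×(-1.230449)=-0.072379, 0.235294×(-0.628389)=-0.147856, 0.117647×(-0.929419)=-0.109343, 0.058824×(-1.230449)=-0.072379, 0.058824×(-1.230449)=-0.072379, 0.058824×(-1.230449)=-0.072379, 0.058824×(-1.230449)=-0.072379, 0.058824×(-1.230449)=-0.072379, 0.176471×(-0.753328)=-0.132940, 0.058824×(-1.230449)=-0.072379.
Sum = -0.969175, so H' = 0.9692.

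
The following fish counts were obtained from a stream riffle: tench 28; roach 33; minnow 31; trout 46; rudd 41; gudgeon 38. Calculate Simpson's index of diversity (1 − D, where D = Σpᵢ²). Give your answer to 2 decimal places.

0.83

Total N = 28+33+31+46+41+38 = 217, so the proportions are 0.129, 0.1521, 0.1429, 0.212, 0.1889, 0.1751 (working shown to 4 dp, full precision carried).
D = 0.129² + 0.1521² + 0.1429² + 0.212² + 0.1889² + 0.1751² = 0.0166 + 0.0231 + 0.0204 + 0.0449 + 0.0357 + 0.0307 = 0.1715.
So 1 − D = 0.8285, i.e. 0.83 to 2 decimal places.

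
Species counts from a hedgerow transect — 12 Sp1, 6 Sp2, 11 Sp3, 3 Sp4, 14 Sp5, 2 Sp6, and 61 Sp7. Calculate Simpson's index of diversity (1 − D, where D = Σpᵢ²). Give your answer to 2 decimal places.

Total N = 12+6+11+3+14+2+61 = 109, so the proportions are 0.1101, 0.055, 0.1009, 0.0275, 0.1284, 0.0183, 0.5596 (working shown to 4 dp, full precision carried).
D = 0.1101² + 0.055² + 0.1009² + 0.0275² + 0.1284² + 0.0183² + 0.5596² = 0.0121 + 0.0030 + 0.0102 + 0.0008 + 0.0165 + 0.0003 + 0.3132 = 0.3561.
So 1 − D = 0.6439, i.e. 0.64 to 2 decimal places.

0.64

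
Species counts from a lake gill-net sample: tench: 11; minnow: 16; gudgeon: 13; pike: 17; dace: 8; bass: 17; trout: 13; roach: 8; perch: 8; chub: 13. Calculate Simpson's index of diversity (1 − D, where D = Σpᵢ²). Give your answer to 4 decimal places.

Total N = 11+16+13+17+8+17+13+8+8+13 = 124, so the proportions are 0.08871, 0.129032, 0.104839, 0.137097, 0.064516, 0.137097, 0.104839, 0.064516, 0.064516, 0.104839 (working shown to 6 dp, full precision carried).
D = 0.08871² + 0.129032² + 0.104839² + 0.137097² + 0.064516² + 0.137097² + 0.104839² + 0.064516² + 0.064516² + 0.104839² = 0.007869 + 0.016649 + 0.010991 + 0.018796 + 0.004162 + 0.018796 + 0.010991 + 0.004162 + 0.004162 + 0.010991 = 0.107570.
So 1 − D = 0.892430, i.e. 0.8924 to 4 decimal places.

0.8924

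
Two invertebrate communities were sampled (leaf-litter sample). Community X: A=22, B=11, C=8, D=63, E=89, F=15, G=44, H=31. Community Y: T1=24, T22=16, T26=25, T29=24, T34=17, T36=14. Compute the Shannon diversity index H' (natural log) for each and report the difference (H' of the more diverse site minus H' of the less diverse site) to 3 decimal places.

0.044

Community X: N=283, proportions 0.07774, 0.03887, 0.02827, 0.22261, 0.31449, 0.053, 0.15548, 0.10954, giving H' = 1.81117 (working shown to 5 dp, full precision carried).
Community Y: N=120, proportions 0.2, 0.13333, 0.20833, 0.2, 0.14167, 0.11667, giving H' = 1.76673.
Difference = |1.81117 − 1.76673| = 0.04444, i.e. 0.044 to 3 decimal places.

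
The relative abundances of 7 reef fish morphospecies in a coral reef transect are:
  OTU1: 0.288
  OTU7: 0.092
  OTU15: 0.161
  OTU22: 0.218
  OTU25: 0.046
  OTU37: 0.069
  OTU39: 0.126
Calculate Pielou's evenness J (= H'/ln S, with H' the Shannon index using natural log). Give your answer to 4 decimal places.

H' = −Σ pᵢ ln pᵢ = −((-0.358501) + (-0.219509) + (-0.294042) + (-0.332071) + (-0.141639) + (-0.184482) + (-0.261006)) = 1.791250 (working shown to 6 dp, full precision carried).
With S = 7 species, ln S = 1.945910, so J = 1.791250/1.945910 = 0.920520, i.e. 0.9205 to 4 decimal places.

0.9205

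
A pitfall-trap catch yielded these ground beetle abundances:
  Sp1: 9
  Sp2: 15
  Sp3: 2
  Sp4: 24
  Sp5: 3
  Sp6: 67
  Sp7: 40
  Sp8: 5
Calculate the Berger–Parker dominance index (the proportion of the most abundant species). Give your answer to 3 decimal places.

Total N = 9+15+2+24+3+67+40+5 = 165, so the proportions are 0.05455, 0.09091, 0.01212, 0.14545, 0.01818, 0.40606, 0.24242, 0.0303 (working shown to 5 dp, full precision carried).
The largest proportion is 0.40606, i.e. d = 0.406 to 3 decimal places.

0.406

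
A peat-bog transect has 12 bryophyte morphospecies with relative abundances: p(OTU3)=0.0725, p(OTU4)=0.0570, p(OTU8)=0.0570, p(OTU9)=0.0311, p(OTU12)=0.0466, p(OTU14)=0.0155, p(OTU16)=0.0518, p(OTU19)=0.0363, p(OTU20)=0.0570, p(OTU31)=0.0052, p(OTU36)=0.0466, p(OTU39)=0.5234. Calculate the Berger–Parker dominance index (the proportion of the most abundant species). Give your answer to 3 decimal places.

The largest proportion is 0.5234, i.e. d = 0.523 to 3 decimal places.

0.523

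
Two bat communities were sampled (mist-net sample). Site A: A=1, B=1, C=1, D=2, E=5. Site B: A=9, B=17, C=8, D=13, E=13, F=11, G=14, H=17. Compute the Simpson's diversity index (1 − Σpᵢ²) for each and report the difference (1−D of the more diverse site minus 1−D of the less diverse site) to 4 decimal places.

Site A: N=10, proportions 0.1, 0.1, 0.1, 0.2, 0.5, giving 1−D = 0.680000 (working shown to 6 dp, full precision carried).
Site B: N=102, proportions 0.088235, 0.166667, 0.078431, 0.127451, 0.127451, 0.107843, 0.137255, 0.166667, giving 1−D = 0.867551.
Difference = |0.680000 − 0.867551| = 0.187551, i.e. 0.1876 to 4 decimal places.

0.1876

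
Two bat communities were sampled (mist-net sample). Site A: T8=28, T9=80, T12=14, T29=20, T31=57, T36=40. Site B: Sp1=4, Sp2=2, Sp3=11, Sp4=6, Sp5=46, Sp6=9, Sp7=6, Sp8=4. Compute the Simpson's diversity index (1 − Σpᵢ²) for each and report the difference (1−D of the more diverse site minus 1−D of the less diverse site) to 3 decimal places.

Site A: N=239, proportions 0.11715, 0.33473, 0.05858, 0.08368, 0.23849, 0.16736, giving 1−D = 0.77891 (working shown to 5 dp, full precision carried).
Site B: N=88, proportions 0.04545, 0.02273, 0.125, 0.06818, 0.52273, 0.10227, 0.06818, 0.04545, giving 1−D = 0.68673.
Difference = |0.77891 − 0.68673| = 0.09218, i.e. 0.092 to 3 decimal places.

0.092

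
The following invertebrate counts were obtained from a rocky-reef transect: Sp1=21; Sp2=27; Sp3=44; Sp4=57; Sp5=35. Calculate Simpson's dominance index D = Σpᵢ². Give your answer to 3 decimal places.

Total N = 21+27+44+57+35 = 184, so the proportions are 0.11413, 0.14674, 0.23913, 0.30978, 0.19022 (working shown to 5 dp, full precision carried).
D = 0.11413² + 0.14674² + 0.23913² + 0.30978² + 0.19022² = 0.01303 + 0.02153 + 0.05718 + 0.09597 + 0.03618 = 0.22389.
To 3 decimal places, D = 0.224.

0.224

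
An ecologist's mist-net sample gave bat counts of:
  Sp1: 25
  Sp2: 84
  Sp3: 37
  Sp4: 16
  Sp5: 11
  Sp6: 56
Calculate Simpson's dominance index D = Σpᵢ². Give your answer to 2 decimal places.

Total N = 25+84+37+16+11+56 = 229, so the proportions are 0.1092, 0.3668, 0.1616, 0.0699, 0.048, 0.2445 (working shown to 4 dp, full precision carried).
D = 0.1092² + 0.3668² + 0.1616² + 0.0699² + 0.048² + 0.2445² = 0.0119 + 0.1346 + 0.0261 + 0.0049 + 0.0023 + 0.0598 = 0.2396.
To 2 decimal places, D = 0.24.

0.24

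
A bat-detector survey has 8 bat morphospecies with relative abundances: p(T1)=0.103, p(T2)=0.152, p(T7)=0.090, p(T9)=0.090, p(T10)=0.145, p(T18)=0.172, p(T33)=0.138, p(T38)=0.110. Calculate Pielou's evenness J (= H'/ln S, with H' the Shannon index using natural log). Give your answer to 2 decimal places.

0.99

H' = −Σ pᵢ ln pᵢ = −((-0.2341) + (-0.2863) + (-0.2167) + (-0.2167) + (-0.2800) + (-0.3028) + (-0.2733) + (-0.2428)) = 2.0528 (working shown to 4 dp, full precision carried).
With S = 8 species, ln S = 2.0794, so J = 2.0528/2.0794 = 0.9872, i.e. 0.99 to 2 decimal places.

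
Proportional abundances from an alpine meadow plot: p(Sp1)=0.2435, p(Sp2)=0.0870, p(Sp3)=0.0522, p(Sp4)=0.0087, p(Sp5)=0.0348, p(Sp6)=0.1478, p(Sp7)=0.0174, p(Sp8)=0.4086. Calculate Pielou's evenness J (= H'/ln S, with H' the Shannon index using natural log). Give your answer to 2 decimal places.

0.76

H' = −Σ pᵢ ln pᵢ = −((-0.3440) + (-0.2124) + (-0.1541) + (-0.0413) + (-0.1169) + (-0.2826) + (-0.0705) + (-0.3657)) = 1.5875 (working shown to 4 dp, full precision carried).
With S = 8 species, ln S = 2.0794, so J = 1.5875/2.0794 = 0.7634, i.e. 0.76 to 2 decimal places.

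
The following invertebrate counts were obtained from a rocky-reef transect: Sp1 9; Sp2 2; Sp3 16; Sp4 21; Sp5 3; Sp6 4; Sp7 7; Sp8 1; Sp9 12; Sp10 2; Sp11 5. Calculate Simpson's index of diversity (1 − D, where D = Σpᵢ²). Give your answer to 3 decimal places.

Total N = 9+2+16+21+3+4+7+1+12+2+5 = 82, so the proportions are 0.10976, 0.02439, 0.19512, 0.2561, 0.03659, 0.04878, 0.08537, 0.0122, 0.14634, 0.02439, 0.06098 (working shown to 5 dp, full precision carried).
D = 0.10976² + 0.02439² + 0.19512² + 0.2561² + 0.03659² + 0.04878² + 0.08537² + 0.0122² + 0.14634² + 0.02439² + 0.06098² = 0.01205 + 0.00059 + 0.03807 + 0.06559 + 0.00134 + 0.00238 + 0.00729 + 0.00015 + 0.02142 + 0.00059 + 0.00372 = 0.15318.
So 1 − D = 0.84682, i.e. 0.847 to 3 decimal places.

0.847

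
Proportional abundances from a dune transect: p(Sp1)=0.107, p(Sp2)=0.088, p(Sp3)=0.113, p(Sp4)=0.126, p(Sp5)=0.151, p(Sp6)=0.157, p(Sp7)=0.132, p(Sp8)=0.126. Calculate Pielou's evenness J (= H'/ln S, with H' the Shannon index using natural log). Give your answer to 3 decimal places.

H' = −Σ pᵢ ln pᵢ = −((-0.23914) + (-0.21388) + (-0.24638) + (-0.26101) + (-0.28546) + (-0.29069) + (-0.26729) + (-0.26101)) = 2.06485 (working shown to 5 dp, full precision carried).
With S = 8 species, ln S = 2.07944, so J = 2.06485/2.07944 = 0.99298, i.e. 0.993 to 3 decimal places.

0.993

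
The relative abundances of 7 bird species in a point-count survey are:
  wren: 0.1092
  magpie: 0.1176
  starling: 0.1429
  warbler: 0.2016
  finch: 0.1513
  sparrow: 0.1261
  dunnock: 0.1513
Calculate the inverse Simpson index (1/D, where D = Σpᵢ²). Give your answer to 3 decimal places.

6.734

D = 0.1092² + 0.1176² + 0.1429² + 0.2016² + 0.1513² + 0.1261² + 0.1513² = 0.0119246 + 0.0138298 + 0.0204204 + 0.0406426 + 0.0228917 + 0.0159012 + 0.0228917 = 0.1485020 (working shown to 7 dp, full precision carried).
So 1/D = 6.73392, i.e. 6.734 to 3 decimal places.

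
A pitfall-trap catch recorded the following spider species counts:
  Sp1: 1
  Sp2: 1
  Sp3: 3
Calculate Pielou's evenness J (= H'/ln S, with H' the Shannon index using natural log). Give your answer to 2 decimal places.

0.86

Total N = 1+1+3 = 5, so the proportions are 0.2, 0.2, 0.6 (working shown to 5 dp, full precision carried).
H' = −Σ pᵢ ln pᵢ = −((-0.32189) + (-0.32189) + (-0.30650)) = 0.95027.
With S = 3 species, ln S = 1.09861, so J = 0.95027/1.09861 = 0.86497, i.e. 0.86 to 2 decimal places.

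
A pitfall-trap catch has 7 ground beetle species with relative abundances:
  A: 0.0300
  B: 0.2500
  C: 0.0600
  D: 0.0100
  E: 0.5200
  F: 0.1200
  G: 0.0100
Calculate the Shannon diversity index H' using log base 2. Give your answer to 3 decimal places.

Each pᵢ log₂ pᵢ term (working shown to 5 dp, full precision carried): 0.03×(-5.05889)=-0.15177, 0.25×(-2.00000)=-0.50000, 0.06×(-4.05889)=-0.24353, 0.01×(-6.64386)=-0.06644, 0.52×(-0.94342)=-0.49058, 0.12×(-3.05889)=-0.36707, 0.01×(-6.64386)=-0.06644.
Sum = -1.88582, so H' = 1.886.

1.886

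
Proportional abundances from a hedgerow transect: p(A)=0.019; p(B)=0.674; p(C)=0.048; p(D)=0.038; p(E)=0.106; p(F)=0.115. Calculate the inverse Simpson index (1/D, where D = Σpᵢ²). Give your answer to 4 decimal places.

D = 0.019² + 0.674² + 0.048² + 0.038² + 0.106² + 0.115² = 0.0003610 + 0.4542760 + 0.0023040 + 0.0014440 + 0.0112360 + 0.0132250 = 0.4828460 (working shown to 7 dp, full precision carried).
So 1/D = 2.071054, i.e. 2.0711 to 4 decimal places.

2.0711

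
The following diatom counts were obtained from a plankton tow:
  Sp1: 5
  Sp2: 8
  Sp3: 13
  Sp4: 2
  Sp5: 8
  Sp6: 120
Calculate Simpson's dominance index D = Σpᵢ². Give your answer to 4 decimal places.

0.6051

Total N = 5+8+13+2+8+120 = 156, so the proportions are 0.032051, 0.051282, 0.083333, 0.012821, 0.051282, 0.769231 (working shown to 6 dp, full precision carried).
D = 0.032051² + 0.051282² + 0.083333² + 0.012821² + 0.051282² + 0.769231² = 0.001027 + 0.002630 + 0.006944 + 0.000164 + 0.002630 + 0.591716 = 0.605112.
To 4 decimal places, D = 0.6051.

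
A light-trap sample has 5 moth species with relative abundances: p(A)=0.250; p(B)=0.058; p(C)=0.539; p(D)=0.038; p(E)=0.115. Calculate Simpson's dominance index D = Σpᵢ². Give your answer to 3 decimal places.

0.371

D = 0.25² + 0.058² + 0.539² + 0.038² + 0.115² = 0.06250 + 0.00336 + 0.29052 + 0.00144 + 0.01323 = 0.37105 (working shown to 5 dp, full precision carried).
To 3 decimal places, D = 0.371.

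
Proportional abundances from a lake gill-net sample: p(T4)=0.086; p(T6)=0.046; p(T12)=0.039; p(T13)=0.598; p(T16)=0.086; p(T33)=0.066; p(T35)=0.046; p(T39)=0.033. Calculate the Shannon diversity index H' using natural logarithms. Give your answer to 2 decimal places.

Each pᵢ ln pᵢ term (working shown to 4 dp, full precision carried): 0.086×(-2.4534)=-0.2110, 0.046×(-3.0791)=-0.1416, 0.039×(-3.2442)=-0.1265, 0.598×(-0.5142)=-0.3075, 0.086×(-2.4534)=-0.2110, 0.066×(-2.7181)=-0.1794, 0.046×(-3.0791)=-0.1416, 0.033×(-3.4112)=-0.1126.
Sum = -1.4312, so H' = 1.43.

1.43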